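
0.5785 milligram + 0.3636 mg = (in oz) 3.323e-05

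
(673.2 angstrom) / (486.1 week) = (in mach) 6.725e-19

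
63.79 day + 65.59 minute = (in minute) 9.192e+04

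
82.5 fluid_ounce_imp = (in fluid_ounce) 79.26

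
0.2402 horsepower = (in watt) 179.1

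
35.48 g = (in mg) 3.548e+04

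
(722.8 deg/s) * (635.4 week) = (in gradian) 3.086e+11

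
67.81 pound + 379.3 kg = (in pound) 904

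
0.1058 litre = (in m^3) 0.0001058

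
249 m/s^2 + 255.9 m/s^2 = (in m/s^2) 504.9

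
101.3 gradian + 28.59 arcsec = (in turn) 0.2533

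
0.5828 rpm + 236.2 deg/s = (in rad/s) 4.183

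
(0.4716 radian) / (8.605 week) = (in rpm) 8.653e-07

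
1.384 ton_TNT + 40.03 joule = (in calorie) 1.384e+09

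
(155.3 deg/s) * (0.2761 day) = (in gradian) 4.116e+06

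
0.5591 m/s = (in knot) 1.087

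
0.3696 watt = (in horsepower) 0.0004956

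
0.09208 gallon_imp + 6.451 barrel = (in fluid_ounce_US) 3.469e+04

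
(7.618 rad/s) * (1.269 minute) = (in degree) 3.323e+04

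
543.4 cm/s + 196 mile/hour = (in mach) 0.2733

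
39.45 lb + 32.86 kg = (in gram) 5.075e+04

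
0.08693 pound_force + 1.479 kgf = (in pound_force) 3.348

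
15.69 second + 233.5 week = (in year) 4.478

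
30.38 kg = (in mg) 3.038e+07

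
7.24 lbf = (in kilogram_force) 3.284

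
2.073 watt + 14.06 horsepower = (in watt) 1.049e+04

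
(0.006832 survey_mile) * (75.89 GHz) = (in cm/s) 8.344e+13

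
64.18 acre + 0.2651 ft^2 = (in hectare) 25.97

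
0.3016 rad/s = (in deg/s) 17.28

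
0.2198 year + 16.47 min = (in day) 80.24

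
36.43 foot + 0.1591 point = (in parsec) 3.599e-16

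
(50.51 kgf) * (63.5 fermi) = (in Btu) 2.981e-14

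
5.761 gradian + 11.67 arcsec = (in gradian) 5.765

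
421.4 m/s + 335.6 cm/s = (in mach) 1.247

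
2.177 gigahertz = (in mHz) 2.177e+12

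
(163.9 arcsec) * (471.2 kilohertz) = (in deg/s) 2.145e+04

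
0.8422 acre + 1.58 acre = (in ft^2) 1.055e+05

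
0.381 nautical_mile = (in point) 2e+06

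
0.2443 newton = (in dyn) 2.443e+04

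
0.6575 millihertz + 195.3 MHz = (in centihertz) 1.953e+10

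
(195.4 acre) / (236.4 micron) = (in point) 9.482e+12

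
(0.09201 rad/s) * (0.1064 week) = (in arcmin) 2.035e+07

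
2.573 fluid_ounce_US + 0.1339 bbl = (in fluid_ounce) 722.4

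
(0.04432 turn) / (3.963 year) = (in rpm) 2.128e-08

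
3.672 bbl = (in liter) 583.8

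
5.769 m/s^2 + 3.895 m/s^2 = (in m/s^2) 9.664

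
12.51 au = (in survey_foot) 6.14e+12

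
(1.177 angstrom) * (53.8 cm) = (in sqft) 6.816e-10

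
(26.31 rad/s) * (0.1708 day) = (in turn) 6.179e+04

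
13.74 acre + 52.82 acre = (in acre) 66.56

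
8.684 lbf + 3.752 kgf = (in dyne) 7.542e+06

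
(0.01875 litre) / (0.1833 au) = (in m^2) 6.838e-16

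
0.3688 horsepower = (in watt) 275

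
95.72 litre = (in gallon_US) 25.29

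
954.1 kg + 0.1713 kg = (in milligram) 9.543e+08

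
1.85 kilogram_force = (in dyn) 1.814e+06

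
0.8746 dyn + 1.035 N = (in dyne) 1.035e+05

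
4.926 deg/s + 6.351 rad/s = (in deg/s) 368.8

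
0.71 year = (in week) 37.02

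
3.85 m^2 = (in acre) 0.0009514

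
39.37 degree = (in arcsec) 1.417e+05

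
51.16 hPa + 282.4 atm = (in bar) 286.2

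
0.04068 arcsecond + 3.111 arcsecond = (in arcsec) 3.152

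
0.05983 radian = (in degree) 3.428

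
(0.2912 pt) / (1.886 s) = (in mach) 1.6e-07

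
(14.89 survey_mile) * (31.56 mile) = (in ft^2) 1.31e+10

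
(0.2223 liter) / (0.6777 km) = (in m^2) 3.28e-07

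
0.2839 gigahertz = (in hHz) 2.839e+06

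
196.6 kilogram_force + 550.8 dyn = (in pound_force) 433.4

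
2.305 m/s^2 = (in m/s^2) 2.305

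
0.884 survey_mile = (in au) 9.51e-09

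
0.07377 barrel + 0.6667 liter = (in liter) 12.4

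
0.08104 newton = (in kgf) 0.008264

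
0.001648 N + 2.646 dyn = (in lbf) 0.0003764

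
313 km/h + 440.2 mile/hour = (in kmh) 1021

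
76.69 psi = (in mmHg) 3966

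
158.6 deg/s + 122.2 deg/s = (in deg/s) 280.8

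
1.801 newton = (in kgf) 0.1837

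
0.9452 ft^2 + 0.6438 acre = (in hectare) 0.2605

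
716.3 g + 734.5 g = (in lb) 3.198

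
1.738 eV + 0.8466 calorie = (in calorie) 0.8466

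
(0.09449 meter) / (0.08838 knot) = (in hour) 0.0005773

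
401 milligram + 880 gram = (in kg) 0.8804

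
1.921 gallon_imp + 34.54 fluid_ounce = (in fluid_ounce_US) 329.8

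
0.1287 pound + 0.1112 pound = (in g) 108.8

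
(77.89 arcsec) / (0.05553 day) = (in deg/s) 4.51e-06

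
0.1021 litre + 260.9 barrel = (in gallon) 1.096e+04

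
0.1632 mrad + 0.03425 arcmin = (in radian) 0.0001732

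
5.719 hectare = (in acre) 14.13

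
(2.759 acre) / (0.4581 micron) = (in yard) 2.665e+10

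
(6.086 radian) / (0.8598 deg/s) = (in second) 405.6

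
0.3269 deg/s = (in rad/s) 0.005705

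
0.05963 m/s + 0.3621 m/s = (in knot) 0.8198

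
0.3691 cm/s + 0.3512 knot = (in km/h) 0.6637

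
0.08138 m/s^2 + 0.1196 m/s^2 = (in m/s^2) 0.201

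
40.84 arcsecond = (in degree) 0.01134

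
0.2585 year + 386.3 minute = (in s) 8.175e+06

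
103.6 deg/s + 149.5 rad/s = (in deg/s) 8669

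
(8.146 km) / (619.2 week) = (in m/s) 2.175e-05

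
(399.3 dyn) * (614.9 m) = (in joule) 2.455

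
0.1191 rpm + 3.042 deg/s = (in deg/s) 3.757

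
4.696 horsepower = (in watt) 3502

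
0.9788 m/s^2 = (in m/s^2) 0.9788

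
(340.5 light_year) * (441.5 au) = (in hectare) 2.128e+28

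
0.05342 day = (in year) 0.0001464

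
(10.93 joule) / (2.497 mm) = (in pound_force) 984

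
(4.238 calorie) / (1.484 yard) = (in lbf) 2.938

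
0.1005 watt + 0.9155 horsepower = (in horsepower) 0.9156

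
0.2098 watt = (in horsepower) 0.0002813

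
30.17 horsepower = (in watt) 2.25e+04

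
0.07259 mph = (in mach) 9.53e-05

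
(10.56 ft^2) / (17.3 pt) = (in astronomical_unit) 1.075e-09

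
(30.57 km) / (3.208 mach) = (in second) 27.99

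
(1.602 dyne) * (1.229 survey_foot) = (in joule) 6.001e-06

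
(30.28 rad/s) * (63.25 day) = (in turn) 2.634e+07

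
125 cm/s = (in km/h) 4.5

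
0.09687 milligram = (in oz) 3.417e-06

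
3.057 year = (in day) 1116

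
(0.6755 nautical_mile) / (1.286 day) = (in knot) 0.02189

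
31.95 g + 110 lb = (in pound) 110.1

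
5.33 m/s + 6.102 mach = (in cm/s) 2.083e+05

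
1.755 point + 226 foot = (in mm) 6.889e+04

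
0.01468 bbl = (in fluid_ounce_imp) 82.14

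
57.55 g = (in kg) 0.05755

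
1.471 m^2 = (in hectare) 0.0001471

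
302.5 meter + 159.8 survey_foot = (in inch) 1.383e+04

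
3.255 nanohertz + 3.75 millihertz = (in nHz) 3.75e+06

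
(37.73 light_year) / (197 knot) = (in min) 5.87e+13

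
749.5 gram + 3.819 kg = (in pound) 10.07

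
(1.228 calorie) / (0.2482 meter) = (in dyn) 2.07e+06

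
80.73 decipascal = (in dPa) 80.73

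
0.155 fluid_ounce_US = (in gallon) 0.001211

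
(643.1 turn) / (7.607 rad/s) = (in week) 0.0008783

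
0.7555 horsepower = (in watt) 563.4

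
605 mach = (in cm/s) 2.06e+07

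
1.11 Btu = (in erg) 1.171e+10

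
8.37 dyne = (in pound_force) 1.882e-05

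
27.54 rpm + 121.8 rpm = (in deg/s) 896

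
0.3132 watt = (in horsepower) 0.00042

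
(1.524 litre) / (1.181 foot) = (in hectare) 4.234e-07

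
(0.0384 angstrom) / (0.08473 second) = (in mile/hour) 1.014e-10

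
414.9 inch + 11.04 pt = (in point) 2.988e+04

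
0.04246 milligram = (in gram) 4.246e-05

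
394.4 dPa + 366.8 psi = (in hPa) 2.529e+04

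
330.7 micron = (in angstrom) 3.307e+06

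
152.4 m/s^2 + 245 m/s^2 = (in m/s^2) 397.4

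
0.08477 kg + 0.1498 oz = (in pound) 0.1962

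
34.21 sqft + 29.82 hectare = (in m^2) 2.982e+05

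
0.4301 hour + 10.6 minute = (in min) 36.41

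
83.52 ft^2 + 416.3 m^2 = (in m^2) 424.1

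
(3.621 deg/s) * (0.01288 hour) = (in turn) 0.4664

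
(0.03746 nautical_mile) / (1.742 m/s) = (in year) 1.263e-06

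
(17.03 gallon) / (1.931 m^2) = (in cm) 3.338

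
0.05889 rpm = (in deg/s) 0.3533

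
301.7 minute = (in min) 301.7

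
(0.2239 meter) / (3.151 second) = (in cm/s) 7.106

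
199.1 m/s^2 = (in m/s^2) 199.1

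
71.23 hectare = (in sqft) 7.667e+06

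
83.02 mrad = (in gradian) 5.285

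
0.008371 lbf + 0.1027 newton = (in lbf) 0.03146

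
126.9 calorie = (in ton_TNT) 1.269e-07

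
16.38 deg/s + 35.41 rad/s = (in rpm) 340.9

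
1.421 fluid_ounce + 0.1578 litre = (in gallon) 0.05279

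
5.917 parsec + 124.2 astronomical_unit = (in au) 1.221e+06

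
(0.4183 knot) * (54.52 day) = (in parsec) 3.285e-11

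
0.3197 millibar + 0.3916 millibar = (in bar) 0.0007113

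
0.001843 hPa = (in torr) 0.001382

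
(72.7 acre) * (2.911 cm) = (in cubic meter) 8564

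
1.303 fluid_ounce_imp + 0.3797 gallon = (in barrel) 0.009273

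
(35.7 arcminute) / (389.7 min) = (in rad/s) 4.441e-07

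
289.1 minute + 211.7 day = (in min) 3.051e+05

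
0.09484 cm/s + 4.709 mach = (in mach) 4.709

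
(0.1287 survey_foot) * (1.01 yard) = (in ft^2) 0.39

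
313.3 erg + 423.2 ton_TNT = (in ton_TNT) 423.2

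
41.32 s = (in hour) 0.01148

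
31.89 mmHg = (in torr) 31.89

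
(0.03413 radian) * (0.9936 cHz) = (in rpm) 0.003238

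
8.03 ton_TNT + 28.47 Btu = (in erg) 3.36e+17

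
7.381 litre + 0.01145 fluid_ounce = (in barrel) 0.04643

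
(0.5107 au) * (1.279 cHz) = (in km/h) 3.518e+09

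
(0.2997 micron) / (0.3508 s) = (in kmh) 3.076e-06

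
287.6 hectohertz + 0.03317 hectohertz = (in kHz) 28.76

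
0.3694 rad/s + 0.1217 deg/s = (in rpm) 3.548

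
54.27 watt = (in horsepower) 0.07278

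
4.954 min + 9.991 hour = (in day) 0.4197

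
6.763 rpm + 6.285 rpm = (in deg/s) 78.29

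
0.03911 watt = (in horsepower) 5.245e-05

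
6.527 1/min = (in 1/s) 0.1088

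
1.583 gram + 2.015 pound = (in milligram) 9.156e+05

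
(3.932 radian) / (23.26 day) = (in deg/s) 0.0001121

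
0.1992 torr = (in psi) 0.003852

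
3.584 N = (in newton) 3.584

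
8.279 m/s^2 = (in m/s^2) 8.279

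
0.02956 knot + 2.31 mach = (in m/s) 786.6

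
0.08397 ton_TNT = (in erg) 3.513e+15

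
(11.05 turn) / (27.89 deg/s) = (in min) 2.377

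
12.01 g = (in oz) 0.4236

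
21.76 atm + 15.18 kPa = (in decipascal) 2.22e+07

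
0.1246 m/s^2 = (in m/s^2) 0.1246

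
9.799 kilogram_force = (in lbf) 21.6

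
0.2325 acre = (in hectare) 0.09409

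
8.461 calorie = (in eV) 2.21e+20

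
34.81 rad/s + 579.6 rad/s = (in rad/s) 614.4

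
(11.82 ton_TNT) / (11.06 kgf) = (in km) 4.56e+05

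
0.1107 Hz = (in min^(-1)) 6.642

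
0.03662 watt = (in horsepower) 4.911e-05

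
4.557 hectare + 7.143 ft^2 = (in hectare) 4.557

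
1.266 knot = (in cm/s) 65.13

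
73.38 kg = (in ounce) 2588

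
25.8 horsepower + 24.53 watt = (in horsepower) 25.83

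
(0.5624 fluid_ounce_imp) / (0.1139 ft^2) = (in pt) 4.281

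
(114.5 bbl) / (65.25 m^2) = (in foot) 0.9153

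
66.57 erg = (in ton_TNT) 1.591e-15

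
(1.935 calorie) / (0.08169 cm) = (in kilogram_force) 1011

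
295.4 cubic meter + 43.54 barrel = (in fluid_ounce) 1.022e+07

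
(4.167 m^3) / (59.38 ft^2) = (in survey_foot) 2.478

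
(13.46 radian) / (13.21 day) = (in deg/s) 0.0006757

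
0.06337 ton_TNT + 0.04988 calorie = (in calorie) 6.337e+07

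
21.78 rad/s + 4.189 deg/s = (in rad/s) 21.85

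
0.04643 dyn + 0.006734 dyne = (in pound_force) 1.195e-07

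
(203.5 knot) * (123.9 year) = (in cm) 4.091e+13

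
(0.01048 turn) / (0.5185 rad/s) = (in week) 2.1e-07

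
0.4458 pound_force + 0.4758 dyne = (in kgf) 0.2022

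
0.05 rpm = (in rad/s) 0.005236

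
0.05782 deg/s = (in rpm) 0.009637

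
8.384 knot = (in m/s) 4.313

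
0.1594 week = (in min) 1607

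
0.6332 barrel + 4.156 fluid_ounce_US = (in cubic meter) 0.1008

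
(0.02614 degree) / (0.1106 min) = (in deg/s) 0.003939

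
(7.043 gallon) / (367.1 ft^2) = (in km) 7.817e-07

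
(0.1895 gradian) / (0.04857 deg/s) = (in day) 4.064e-05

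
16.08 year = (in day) 5869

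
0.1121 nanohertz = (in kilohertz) 1.121e-13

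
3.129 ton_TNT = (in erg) 1.309e+17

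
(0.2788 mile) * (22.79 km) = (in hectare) 1023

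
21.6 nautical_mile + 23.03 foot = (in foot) 1.313e+05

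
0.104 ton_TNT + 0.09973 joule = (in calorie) 1.04e+08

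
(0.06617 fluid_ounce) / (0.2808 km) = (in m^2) 6.969e-09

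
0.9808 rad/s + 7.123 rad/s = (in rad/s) 8.104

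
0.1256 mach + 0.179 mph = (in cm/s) 4285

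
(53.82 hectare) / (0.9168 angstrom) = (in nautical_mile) 3.17e+12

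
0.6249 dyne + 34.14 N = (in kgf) 3.481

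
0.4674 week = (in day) 3.272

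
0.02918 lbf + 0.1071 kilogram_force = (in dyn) 1.18e+05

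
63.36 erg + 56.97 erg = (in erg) 120.3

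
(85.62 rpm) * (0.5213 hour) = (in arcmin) 5.785e+07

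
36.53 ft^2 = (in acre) 0.0008386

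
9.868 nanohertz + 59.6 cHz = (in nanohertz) 5.96e+08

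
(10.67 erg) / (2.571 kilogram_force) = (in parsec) 1.371e-24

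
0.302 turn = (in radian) 1.898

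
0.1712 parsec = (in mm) 5.283e+18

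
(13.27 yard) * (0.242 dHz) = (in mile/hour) 0.6569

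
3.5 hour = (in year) 0.0003995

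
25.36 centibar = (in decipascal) 2.536e+05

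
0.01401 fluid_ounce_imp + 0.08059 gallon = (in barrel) 0.001921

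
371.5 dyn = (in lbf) 0.0008352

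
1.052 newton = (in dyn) 1.052e+05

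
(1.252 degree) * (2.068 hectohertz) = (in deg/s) 258.9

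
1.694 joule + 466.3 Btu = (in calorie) 1.176e+05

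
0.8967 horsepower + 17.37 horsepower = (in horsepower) 18.27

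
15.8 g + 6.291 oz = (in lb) 0.428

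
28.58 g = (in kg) 0.02858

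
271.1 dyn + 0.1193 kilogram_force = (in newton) 1.173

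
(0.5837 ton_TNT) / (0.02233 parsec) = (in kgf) 3.614e-07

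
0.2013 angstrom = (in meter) 2.013e-11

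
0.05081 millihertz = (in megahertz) 5.081e-11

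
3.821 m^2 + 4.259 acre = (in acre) 4.26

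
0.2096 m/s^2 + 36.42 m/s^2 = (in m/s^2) 36.63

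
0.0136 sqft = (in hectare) 1.263e-07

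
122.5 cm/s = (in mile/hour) 2.74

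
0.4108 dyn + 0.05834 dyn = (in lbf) 1.055e-06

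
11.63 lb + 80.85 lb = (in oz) 1480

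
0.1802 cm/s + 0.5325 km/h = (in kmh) 0.539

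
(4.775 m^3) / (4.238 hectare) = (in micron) 112.7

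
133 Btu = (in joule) 1.403e+05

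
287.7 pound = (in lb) 287.7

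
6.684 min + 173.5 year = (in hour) 1.52e+06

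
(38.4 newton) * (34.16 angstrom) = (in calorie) 3.135e-08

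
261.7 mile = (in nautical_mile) 227.4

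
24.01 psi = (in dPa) 1.655e+06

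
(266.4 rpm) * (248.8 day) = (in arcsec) 1.237e+14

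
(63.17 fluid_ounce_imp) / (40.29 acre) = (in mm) 1.101e-05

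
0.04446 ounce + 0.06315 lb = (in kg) 0.0299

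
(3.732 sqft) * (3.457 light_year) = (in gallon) 2.996e+18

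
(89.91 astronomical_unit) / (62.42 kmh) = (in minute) 1.293e+10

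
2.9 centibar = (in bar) 0.029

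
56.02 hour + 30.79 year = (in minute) 1.619e+07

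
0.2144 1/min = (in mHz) 3.573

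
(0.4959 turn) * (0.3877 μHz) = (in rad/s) 1.208e-06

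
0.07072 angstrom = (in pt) 2.005e-08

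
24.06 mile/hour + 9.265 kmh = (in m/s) 13.33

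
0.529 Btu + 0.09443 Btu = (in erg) 6.578e+09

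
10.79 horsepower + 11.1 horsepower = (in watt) 1.632e+04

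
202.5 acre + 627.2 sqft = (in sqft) 8.822e+06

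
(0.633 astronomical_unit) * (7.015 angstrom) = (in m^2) 66.43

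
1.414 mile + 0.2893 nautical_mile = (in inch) 1.107e+05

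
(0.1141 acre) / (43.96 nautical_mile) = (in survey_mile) 3.524e-06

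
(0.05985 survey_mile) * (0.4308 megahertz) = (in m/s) 4.149e+07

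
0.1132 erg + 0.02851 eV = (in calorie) 2.706e-09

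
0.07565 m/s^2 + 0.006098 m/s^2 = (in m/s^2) 0.08175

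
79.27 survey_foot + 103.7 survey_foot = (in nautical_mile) 0.03011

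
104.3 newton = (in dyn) 1.043e+07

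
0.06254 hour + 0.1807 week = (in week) 0.1811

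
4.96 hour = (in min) 297.6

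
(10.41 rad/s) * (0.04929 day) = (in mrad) 4.433e+07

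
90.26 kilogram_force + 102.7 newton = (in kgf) 100.7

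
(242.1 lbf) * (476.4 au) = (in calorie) 1.834e+16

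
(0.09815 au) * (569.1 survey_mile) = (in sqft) 1.448e+17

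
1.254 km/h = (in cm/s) 34.83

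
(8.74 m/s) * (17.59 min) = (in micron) 9.224e+09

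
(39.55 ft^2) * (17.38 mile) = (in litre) 1.028e+08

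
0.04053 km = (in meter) 40.53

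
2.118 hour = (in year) 0.0002418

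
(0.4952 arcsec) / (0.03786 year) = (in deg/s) 1.152e-10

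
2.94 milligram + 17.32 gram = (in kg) 0.01732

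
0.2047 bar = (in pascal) 2.047e+04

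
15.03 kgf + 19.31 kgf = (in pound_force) 75.71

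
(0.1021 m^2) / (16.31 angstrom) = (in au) 0.0004185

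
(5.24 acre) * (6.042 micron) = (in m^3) 0.1281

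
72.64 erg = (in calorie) 1.736e-06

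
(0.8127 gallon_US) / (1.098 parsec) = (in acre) 2.244e-23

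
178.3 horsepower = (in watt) 1.33e+05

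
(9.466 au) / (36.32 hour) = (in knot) 2.105e+07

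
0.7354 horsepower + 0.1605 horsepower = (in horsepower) 0.8959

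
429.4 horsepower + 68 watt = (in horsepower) 429.5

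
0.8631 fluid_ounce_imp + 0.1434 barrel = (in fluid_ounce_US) 771.7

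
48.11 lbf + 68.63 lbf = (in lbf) 116.7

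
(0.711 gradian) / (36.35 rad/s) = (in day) 3.556e-09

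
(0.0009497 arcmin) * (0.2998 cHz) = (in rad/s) 8.282e-10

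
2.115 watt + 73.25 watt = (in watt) 75.36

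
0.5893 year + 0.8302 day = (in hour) 5182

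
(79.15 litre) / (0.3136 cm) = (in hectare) 0.002524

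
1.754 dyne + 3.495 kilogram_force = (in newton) 34.27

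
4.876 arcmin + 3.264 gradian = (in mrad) 52.69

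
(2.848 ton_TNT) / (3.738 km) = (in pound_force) 7.166e+05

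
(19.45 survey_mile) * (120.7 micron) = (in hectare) 0.0003778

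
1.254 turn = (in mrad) 7879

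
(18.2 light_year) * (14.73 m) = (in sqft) 2.73e+19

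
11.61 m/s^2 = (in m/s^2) 11.61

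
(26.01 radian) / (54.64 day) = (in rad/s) 5.51e-06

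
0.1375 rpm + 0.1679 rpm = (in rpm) 0.3054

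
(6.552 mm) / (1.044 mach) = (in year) 5.845e-13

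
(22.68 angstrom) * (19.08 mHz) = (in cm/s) 4.327e-09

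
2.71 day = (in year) 0.007425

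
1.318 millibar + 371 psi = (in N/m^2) 2.558e+06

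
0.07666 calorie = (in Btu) 0.000304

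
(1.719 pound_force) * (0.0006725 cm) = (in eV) 3.21e+14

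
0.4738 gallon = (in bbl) 0.01128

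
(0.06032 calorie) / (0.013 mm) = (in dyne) 1.941e+09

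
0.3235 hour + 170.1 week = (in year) 3.262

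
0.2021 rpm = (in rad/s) 0.02116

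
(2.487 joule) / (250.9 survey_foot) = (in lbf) 0.007311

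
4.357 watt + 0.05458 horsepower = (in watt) 45.06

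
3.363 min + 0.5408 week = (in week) 0.5411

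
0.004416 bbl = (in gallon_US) 0.1855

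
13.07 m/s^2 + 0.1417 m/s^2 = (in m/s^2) 13.21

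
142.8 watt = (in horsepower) 0.1915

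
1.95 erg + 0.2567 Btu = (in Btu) 0.2567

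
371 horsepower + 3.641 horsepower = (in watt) 2.794e+05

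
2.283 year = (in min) 1.2e+06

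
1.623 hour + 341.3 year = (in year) 341.3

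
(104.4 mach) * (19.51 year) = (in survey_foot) 7.176e+13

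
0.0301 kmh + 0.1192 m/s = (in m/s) 0.1276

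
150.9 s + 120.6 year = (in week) 6288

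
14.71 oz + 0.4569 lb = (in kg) 0.6243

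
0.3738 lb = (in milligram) 1.696e+05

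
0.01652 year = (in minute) 8683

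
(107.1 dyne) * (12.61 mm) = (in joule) 1.351e-05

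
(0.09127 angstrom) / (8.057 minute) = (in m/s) 1.888e-14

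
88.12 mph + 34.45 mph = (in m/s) 54.79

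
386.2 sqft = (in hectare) 0.003588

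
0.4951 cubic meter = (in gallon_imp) 108.9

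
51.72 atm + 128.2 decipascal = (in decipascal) 5.241e+07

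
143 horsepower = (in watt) 1.066e+05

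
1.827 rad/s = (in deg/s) 104.7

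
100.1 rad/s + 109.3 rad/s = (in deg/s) 1.2e+04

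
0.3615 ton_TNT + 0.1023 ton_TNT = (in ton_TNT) 0.4638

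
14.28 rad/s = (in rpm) 136.4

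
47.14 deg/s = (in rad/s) 0.8227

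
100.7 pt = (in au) 2.375e-13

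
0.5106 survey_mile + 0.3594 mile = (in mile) 0.87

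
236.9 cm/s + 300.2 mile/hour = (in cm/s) 1.366e+04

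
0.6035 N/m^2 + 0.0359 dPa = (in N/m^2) 0.6071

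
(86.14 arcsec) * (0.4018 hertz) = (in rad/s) 0.0001678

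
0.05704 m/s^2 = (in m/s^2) 0.05704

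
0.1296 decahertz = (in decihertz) 12.96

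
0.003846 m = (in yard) 0.004206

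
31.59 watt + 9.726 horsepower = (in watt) 7284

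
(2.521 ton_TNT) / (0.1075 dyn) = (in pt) 2.781e+19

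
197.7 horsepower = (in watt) 1.474e+05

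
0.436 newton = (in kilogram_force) 0.04446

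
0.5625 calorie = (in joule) 2.353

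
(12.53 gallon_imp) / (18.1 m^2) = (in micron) 3147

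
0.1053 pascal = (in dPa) 1.053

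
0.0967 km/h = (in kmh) 0.0967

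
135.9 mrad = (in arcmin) 467.2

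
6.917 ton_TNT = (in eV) 1.806e+29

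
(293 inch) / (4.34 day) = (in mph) 4.44e-05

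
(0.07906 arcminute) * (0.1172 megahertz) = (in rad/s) 2.695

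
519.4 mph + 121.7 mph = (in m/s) 286.6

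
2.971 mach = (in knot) 1966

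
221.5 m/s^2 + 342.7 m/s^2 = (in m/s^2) 564.2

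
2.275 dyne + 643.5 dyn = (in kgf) 0.0006585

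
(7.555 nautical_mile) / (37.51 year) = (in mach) 3.474e-08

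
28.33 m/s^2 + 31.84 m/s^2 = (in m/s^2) 60.17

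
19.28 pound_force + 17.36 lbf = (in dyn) 1.63e+07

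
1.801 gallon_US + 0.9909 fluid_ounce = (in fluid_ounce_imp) 241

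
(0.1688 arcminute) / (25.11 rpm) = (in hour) 5.187e-09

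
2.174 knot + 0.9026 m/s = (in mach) 0.005935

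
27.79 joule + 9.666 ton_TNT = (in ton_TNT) 9.666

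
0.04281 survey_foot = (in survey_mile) 8.108e-06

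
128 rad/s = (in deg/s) 7334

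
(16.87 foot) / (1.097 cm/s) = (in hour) 0.1302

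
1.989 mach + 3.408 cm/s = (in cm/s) 6.773e+04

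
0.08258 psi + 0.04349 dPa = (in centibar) 0.5694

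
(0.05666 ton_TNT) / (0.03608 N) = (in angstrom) 6.571e+19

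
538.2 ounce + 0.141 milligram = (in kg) 15.26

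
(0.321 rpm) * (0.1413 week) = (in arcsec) 5.925e+08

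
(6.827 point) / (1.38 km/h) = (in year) 1.992e-10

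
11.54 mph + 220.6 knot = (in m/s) 118.6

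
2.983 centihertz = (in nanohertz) 2.983e+07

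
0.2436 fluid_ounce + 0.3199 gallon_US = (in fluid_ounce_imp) 42.87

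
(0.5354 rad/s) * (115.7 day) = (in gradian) 3.407e+08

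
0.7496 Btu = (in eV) 4.936e+21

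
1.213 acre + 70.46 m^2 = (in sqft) 5.36e+04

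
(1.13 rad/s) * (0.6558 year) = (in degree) 1.339e+09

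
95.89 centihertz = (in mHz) 958.9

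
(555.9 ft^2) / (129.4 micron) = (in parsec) 1.293e-11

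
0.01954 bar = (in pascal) 1954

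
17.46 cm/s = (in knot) 0.3394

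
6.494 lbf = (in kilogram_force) 2.946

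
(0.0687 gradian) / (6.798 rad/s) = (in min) 2.646e-06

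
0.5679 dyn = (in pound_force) 1.277e-06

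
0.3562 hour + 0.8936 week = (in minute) 9029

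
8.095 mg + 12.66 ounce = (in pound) 0.7913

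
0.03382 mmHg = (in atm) 4.45e-05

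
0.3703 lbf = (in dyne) 1.647e+05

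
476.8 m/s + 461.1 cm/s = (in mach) 1.414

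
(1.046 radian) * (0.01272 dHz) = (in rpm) 0.01271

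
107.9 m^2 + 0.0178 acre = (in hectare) 0.01799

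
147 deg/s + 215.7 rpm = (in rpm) 240.2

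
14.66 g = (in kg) 0.01466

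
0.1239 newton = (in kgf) 0.01263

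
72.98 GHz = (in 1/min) 4.379e+12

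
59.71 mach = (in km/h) 7.319e+04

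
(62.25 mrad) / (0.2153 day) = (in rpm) 3.196e-05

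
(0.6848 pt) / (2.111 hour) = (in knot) 6.179e-08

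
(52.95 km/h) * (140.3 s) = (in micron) 2.064e+09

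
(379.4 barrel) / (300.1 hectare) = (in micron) 20.1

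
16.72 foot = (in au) 3.407e-11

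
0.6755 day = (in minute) 972.7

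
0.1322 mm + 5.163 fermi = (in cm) 0.01322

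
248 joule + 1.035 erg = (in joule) 248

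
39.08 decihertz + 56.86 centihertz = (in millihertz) 4477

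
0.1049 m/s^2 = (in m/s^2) 0.1049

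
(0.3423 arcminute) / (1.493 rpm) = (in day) 7.371e-09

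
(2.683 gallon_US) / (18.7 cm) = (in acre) 1.342e-05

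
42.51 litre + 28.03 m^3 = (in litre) 2.807e+04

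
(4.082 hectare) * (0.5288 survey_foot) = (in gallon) 1.738e+06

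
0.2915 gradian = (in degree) 0.2623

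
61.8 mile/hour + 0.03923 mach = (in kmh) 147.5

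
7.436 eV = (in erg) 1.191e-11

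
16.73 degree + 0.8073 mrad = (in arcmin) 1007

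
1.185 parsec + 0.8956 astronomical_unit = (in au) 2.444e+05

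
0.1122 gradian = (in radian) 0.001762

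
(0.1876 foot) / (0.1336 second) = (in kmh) 1.541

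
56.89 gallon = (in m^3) 0.2154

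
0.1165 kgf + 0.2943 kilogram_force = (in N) 4.029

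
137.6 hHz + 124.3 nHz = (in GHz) 1.376e-05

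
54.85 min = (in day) 0.03809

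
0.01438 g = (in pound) 3.17e-05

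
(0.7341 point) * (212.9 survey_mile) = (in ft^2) 955.1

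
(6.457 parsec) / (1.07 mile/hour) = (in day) 4.821e+12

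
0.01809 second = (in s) 0.01809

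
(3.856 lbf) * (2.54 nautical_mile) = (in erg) 8.069e+11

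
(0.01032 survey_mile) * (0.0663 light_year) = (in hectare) 1.042e+12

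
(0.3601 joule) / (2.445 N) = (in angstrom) 1.473e+09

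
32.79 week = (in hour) 5509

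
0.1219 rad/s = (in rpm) 1.164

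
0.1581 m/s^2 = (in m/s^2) 0.1581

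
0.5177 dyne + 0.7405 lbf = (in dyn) 3.294e+05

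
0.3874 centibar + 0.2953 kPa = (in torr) 5.121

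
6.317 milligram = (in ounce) 0.0002228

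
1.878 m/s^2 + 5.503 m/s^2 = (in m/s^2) 7.381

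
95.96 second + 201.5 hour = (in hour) 201.5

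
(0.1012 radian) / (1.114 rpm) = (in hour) 0.000241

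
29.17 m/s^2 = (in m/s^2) 29.17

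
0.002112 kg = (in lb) 0.004656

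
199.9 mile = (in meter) 3.217e+05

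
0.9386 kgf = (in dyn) 9.205e+05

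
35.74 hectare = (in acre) 88.32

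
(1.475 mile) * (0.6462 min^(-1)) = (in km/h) 92.04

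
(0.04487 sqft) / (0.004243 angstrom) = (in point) 2.785e+13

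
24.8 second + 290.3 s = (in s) 315.1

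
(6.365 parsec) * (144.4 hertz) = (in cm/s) 2.836e+21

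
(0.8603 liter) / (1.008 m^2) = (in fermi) 8.535e+11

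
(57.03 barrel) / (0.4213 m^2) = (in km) 0.02152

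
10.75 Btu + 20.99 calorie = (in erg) 1.143e+11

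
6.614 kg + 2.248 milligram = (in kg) 6.614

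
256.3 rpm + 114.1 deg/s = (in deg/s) 1652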